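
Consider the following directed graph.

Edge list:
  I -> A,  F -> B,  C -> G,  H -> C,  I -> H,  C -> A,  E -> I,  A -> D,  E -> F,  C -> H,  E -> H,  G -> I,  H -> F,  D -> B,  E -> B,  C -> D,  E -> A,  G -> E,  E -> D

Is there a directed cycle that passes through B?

B lies on a cycle iff there is a path from B back to itself.
Exploring from B, it never reaches itself; equivalently, its strongly connected component is a singleton.

No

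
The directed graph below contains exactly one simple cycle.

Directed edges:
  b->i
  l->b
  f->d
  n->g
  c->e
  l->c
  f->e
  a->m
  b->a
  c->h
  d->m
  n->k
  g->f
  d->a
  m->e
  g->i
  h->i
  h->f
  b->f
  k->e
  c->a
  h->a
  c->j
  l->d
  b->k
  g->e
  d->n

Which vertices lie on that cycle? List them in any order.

DFS with gray/black marking from d:
d gray
  m gray
    e gray
    e black
  m black
  n gray
    k gray
      k→e: e black — skip
    k black
    g gray
      i gray
      i black
      g→e: e black — skip
      f gray
        f→d: d is gray → back edge
Back edge closes the cycle d → n → g → f → d; its vertices are {d, f, g, n}.

d, f, g, n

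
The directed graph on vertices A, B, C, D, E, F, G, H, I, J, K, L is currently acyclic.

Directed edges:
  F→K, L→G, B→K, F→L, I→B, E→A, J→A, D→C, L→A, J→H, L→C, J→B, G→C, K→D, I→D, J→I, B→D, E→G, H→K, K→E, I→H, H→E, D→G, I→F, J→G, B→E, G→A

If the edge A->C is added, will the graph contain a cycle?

No

Adding A→C creates a cycle iff C can already reach A.
Explore from C: no path reaches A. The graph stays acyclic.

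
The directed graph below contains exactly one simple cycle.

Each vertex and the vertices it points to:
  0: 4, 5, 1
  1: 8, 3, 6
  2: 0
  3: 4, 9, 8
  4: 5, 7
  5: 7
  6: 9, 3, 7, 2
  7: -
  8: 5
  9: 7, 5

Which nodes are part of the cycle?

DFS with gray/black marking from 0:
0 gray
  4 gray
    5 gray
      7 gray
      7 black
    5 black
    4→7: 7 black — skip
  4 black
  0→5: 5 black — skip
  1 gray
    8 gray
      8→5: 5 black — skip
    8 black
    3 gray
      3→4: 4 black — skip
      9 gray
        9→7: 7 black — skip
        9→5: 5 black — skip
      9 black
      3→8: 8 black — skip
    3 black
    6 gray
      6→9: 9 black — skip
      6→3: 3 black — skip
      6→7: 7 black — skip
      2 gray
        2→0: 0 is gray → back edge
Back edge closes the cycle 0 → 1 → 6 → 2 → 0; its vertices are {0, 1, 2, 6}.

0, 1, 2, 6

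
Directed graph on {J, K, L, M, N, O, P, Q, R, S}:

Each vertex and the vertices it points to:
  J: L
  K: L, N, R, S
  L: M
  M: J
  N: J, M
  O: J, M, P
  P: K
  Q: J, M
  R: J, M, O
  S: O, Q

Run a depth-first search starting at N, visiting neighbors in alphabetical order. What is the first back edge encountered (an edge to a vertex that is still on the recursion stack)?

DFS from N (visiting neighbors in alphabetical order); mark gray on enter, black on exit:
N gray
  J gray
    L gray
      M gray
        M→J: J is gray → back edge
First back edge: M → J.

M→J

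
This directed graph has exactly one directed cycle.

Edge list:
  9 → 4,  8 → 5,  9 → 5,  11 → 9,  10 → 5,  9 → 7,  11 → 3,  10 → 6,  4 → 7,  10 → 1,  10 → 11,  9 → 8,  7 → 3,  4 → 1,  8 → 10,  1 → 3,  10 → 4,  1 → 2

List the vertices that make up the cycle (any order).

8, 9, 10, 11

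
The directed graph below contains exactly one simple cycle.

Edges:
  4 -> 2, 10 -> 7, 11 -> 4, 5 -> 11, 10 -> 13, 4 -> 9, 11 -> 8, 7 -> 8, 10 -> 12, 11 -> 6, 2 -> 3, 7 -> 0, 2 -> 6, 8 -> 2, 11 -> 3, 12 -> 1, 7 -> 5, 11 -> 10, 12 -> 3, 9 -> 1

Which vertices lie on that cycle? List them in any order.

5, 7, 10, 11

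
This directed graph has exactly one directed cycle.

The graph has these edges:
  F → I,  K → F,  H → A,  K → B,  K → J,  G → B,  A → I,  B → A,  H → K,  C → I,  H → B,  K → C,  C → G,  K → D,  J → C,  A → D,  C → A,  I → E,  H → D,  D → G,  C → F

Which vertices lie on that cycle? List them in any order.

A, B, D, G

DFS with gray/black marking from B:
B gray
  A gray
    I gray
      E gray
      E black
    I black
    D gray
      G gray
        G→B: B is gray → back edge
Back edge closes the cycle B → A → D → G → B; its vertices are {A, B, D, G}.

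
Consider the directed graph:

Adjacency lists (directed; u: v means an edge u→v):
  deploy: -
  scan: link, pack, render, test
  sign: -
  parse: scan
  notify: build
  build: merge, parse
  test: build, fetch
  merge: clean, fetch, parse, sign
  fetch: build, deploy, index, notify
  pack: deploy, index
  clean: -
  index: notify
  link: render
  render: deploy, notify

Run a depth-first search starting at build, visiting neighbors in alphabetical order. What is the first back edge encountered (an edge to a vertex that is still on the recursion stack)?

DFS from build (visiting neighbors in alphabetical order); mark gray on enter, black on exit:
build gray
  merge gray
    clean gray
    clean black
    fetch gray
      fetch→build: build is gray → back edge
First back edge: fetch → build.

fetch→build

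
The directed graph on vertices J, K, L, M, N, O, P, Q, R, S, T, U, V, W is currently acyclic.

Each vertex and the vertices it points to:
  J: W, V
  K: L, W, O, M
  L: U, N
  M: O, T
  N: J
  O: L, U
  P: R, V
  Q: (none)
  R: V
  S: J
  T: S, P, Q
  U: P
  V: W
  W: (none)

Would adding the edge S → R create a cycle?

No

Adding S→R creates a cycle iff R can already reach S.
Explore from R: no path reaches S. The graph stays acyclic.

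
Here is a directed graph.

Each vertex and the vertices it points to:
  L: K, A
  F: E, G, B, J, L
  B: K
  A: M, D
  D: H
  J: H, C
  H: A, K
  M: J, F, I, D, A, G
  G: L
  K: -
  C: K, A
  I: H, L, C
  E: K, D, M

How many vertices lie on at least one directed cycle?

11

A vertex is on a directed cycle iff it belongs to a strongly connected component of size ≥ 2 (or has a self-loop).
The vertices on cycles are {A, C, D, E, F, G, H, I, J, L, M} — 11 in total.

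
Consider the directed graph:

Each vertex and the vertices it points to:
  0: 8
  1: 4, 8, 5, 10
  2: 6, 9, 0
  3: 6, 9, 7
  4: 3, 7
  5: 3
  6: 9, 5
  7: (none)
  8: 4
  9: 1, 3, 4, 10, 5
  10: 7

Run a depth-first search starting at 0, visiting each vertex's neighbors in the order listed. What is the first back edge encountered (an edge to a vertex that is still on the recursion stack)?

DFS from 0 (visiting each vertex's neighbors in the order listed); mark gray on enter, black on exit:
0 gray
  8 gray
    4 gray
      3 gray
        6 gray
          9 gray
            1 gray
              1→4: 4 is gray → back edge
First back edge: 1 → 4.

1→4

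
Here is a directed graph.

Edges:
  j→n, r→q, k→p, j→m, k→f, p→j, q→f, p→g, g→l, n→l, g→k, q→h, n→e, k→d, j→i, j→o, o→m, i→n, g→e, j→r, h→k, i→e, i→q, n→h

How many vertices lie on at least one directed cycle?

9

A vertex is on a directed cycle iff it belongs to a strongly connected component of size ≥ 2 (or has a self-loop).
The vertices on cycles are {g, h, i, j, k, n, p, q, r} — 9 in total.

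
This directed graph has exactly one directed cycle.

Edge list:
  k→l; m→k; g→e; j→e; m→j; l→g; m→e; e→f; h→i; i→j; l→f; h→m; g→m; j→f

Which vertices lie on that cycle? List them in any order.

DFS with gray/black marking from m:
m gray
  e gray
    f gray
    f black
  e black
  j gray
    j→e: e black — skip
    j→f: f black — skip
  j black
  k gray
    l gray
      l→f: f black — skip
      g gray
        g→e: e black — skip
        g→m: m is gray → back edge
Back edge closes the cycle m → k → l → g → m; its vertices are {g, k, l, m}.

g, k, l, m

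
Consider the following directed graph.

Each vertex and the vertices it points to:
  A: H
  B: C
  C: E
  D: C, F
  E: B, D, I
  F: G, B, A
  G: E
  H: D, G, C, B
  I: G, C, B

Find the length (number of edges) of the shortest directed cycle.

3

For each vertex v, BFS finds the shortest path from v back to v.
The shortest such closed walk is E → I → G → E, length 3.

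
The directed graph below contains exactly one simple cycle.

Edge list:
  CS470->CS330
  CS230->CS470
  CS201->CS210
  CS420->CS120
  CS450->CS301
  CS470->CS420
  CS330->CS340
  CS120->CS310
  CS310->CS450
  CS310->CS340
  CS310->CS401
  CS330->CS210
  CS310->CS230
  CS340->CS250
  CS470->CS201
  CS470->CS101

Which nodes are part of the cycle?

CS120, CS230, CS310, CS420, CS470

DFS with gray/black marking from CS120:
CS120 gray
  CS310 gray
    CS450 gray
      CS301 gray
      CS301 black
    CS450 black
    CS230 gray
      CS470 gray
        CS420 gray
          CS420→CS120: CS120 is gray → back edge
Back edge closes the cycle CS120 → CS310 → CS230 → CS470 → CS420 → CS120; its vertices are {CS120, CS230, CS310, CS420, CS470}.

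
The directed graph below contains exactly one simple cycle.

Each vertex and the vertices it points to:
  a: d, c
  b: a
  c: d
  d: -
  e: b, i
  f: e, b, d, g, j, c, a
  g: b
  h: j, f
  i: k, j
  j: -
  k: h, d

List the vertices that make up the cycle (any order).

e, f, h, i, k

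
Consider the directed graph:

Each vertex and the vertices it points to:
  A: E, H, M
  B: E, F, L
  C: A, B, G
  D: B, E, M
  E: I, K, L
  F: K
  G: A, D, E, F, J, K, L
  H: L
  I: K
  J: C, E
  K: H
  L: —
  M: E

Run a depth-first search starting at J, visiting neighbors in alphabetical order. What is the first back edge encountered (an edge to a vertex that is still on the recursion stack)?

G->J

DFS from J (visiting neighbors in alphabetical order); mark gray on enter, black on exit:
J gray
  C gray
    A gray
      E gray
        I gray
          K gray
            H gray
              L gray
              L black
            H black
          K black
        I black
        E→K: K black — skip
        E→L: L black — skip
      E black
      A→H: H black — skip
      M gray
        M→E: E black — skip
      M black
    A black
    B gray
      B→E: E black — skip
      F gray
        F→K: K black — skip
      F black
      B→L: L black — skip
    B black
    G gray
      G→A: A black — skip
      D gray
        D→B: B black — skip
        D→E: E black — skip
        D→M: M black — skip
      D black
      G→E: E black — skip
      G→F: F black — skip
      G→J: J is gray → back edge
First back edge: G → J.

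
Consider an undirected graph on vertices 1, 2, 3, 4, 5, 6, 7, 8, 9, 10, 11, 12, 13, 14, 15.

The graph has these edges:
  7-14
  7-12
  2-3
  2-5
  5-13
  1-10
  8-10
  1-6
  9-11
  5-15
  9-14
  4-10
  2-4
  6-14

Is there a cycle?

No

DFS, tracking each vertex's parent; an edge to a visited non-parent vertex closes a cycle.
Start from 13:
visit 13 (parent –)
  visit 5 (parent 13)
    visit 15 (parent 5)
      15–5: parent, skip
    5–13: parent, skip
    visit 2 (parent 5)
      visit 4 (parent 2)
        4–2: parent, skip
        visit 10 (parent 4)
          10–4: parent, skip
          visit 8 (parent 10)
            8–10: parent, skip
          visit 1 (parent 10)
            1–10: parent, skip
            visit 6 (parent 1)
              visit 14 (parent 6)
                visit 7 (parent 14)
                  7–14: parent, skip
                  visit 12 (parent 7)
                    12–7: parent, skip
                14–6: parent, skip
                visit 9 (parent 14)
                  9–14: parent, skip
                  visit 11 (parent 9)
                    11–9: parent, skip
              6–1: parent, skip
      2–5: parent, skip
      visit 3 (parent 2)
        3–2: parent, skip
No non-parent visited neighbor found — the graph is a forest.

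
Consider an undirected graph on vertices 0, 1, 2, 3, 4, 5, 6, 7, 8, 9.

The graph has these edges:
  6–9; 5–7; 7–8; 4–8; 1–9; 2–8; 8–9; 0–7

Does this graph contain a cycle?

No

DFS, tracking each vertex's parent; an edge to a visited non-parent vertex closes a cycle.
Start from 9:
visit 9 (parent –)
  visit 8 (parent 9)
    visit 2 (parent 8)
      2–8: parent, skip
    visit 4 (parent 8)
      4–8: parent, skip
    visit 7 (parent 8)
      7–8: parent, skip
      visit 5 (parent 7)
        5–7: parent, skip
      visit 0 (parent 7)
        0–7: parent, skip
    8–9: parent, skip
  visit 6 (parent 9)
    6–9: parent, skip
  visit 1 (parent 9)
    1–9: parent, skip
visit 3 (parent –)
No non-parent visited neighbor found — the graph is a forest.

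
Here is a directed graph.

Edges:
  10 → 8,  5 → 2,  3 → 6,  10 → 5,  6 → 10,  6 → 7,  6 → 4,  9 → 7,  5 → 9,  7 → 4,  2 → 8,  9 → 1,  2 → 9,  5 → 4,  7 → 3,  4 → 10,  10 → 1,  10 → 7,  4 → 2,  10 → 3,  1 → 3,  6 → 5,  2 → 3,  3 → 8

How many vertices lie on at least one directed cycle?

A vertex is on a directed cycle iff it belongs to a strongly connected component of size ≥ 2 (or has a self-loop).
The vertices on cycles are {1, 2, 3, 4, 5, 6, 7, 9, 10} — 9 in total.

9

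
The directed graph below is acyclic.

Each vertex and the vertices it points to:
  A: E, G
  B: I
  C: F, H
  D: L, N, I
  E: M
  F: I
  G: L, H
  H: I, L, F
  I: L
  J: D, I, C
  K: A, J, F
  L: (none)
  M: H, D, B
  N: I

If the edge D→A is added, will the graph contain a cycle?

Adding D→A creates a cycle iff A can already reach D.
Path from A: A → E → M → D.
So A → … → D → A is a cycle.

Yes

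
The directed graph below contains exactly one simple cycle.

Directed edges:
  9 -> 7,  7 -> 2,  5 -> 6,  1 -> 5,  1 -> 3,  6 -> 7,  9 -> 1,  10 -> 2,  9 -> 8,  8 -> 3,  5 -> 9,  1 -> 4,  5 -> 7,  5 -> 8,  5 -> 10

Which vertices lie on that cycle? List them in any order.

DFS with gray/black marking from 9:
9 gray
  1 gray
    4 gray
    4 black
    5 gray
      6 gray
        7 gray
          2 gray
          2 black
        7 black
      6 black
      5→7: 7 black — skip
      10 gray
        10→2: 2 black — skip
      10 black
      5→9: 9 is gray → back edge
Back edge closes the cycle 9 → 1 → 5 → 9; its vertices are {1, 5, 9}.

1, 5, 9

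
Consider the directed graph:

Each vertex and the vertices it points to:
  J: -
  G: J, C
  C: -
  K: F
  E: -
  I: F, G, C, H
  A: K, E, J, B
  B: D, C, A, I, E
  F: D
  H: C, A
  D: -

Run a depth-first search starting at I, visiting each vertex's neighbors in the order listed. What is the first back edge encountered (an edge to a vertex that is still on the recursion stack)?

DFS from I (visiting each vertex's neighbors in the order listed); mark gray on enter, black on exit:
I gray
  F gray
    D gray
    D black
  F black
  G gray
    J gray
    J black
    C gray
    C black
  G black
  I→C: C black — skip
  H gray
    H→C: C black — skip
    A gray
      K gray
        K→F: F black — skip
      K black
      E gray
      E black
      A→J: J black — skip
      B gray
        B→D: D black — skip
        B→C: C black — skip
        B→A: A is gray → back edge
First back edge: B → A.

B→A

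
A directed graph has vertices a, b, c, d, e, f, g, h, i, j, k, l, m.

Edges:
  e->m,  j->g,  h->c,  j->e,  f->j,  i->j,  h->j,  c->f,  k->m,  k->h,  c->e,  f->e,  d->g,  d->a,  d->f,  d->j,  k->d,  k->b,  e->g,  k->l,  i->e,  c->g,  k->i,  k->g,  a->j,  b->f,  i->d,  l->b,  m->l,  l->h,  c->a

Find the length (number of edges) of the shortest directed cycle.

For each vertex v, BFS finds the shortest path from v back to v.
The shortest such closed walk is b → f → e → m → l → b, length 5.

5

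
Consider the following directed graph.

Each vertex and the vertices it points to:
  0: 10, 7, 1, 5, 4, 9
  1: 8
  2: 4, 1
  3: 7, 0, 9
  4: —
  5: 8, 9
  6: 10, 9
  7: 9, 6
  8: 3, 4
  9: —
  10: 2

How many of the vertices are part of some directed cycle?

9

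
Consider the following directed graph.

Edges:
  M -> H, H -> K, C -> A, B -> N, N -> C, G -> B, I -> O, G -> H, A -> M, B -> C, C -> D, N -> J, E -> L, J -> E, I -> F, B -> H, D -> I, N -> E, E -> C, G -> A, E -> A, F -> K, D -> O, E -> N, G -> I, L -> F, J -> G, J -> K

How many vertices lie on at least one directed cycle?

5

A vertex is on a directed cycle iff it belongs to a strongly connected component of size ≥ 2 (or has a self-loop).
The vertices on cycles are {B, E, G, J, N} — 5 in total.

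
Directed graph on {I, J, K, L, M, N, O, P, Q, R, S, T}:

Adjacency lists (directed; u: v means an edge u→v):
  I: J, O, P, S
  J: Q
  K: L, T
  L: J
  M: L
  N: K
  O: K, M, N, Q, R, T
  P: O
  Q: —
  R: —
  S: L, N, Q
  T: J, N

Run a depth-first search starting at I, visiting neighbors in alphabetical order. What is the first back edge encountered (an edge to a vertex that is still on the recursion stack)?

N->K

DFS from I (visiting neighbors in alphabetical order); mark gray on enter, black on exit:
I gray
  J gray
    Q gray
    Q black
  J black
  O gray
    K gray
      L gray
        L→J: J black — skip
      L black
      T gray
        T→J: J black — skip
        N gray
          N→K: K is gray → back edge
First back edge: N → K.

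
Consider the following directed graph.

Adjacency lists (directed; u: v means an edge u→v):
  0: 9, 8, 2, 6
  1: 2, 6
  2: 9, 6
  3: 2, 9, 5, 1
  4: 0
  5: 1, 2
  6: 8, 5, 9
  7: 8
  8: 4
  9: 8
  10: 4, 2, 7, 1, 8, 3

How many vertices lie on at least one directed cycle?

8

A vertex is on a directed cycle iff it belongs to a strongly connected component of size ≥ 2 (or has a self-loop).
The vertices on cycles are {0, 1, 2, 4, 5, 6, 8, 9} — 8 in total.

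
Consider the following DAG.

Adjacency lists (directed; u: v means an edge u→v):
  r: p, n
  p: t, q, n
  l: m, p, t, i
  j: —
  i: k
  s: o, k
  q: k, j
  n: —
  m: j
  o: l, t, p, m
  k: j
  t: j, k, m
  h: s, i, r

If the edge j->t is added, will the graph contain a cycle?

Adding j→t creates a cycle iff t can already reach j.
Path from t: t → j.
So t → … → j → t is a cycle.

Yes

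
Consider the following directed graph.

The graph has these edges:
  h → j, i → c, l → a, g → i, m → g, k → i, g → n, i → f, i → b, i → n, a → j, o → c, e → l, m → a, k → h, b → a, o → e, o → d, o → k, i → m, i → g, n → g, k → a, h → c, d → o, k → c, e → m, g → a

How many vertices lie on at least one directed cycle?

6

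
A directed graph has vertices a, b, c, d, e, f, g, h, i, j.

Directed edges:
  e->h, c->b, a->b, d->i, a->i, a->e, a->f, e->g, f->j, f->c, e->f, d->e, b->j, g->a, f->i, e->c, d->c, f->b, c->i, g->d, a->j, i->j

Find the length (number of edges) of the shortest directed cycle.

3

For each vertex v, BFS finds the shortest path from v back to v.
The shortest such closed walk is e → g → d → e, length 3.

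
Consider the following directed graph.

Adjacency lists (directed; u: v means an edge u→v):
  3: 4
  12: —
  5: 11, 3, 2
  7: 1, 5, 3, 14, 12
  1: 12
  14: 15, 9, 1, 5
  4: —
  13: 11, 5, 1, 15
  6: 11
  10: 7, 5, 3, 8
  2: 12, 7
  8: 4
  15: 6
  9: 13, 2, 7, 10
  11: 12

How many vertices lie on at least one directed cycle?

A vertex is on a directed cycle iff it belongs to a strongly connected component of size ≥ 2 (or has a self-loop).
The vertices on cycles are {2, 5, 7, 9, 10, 13, 14} — 7 in total.

7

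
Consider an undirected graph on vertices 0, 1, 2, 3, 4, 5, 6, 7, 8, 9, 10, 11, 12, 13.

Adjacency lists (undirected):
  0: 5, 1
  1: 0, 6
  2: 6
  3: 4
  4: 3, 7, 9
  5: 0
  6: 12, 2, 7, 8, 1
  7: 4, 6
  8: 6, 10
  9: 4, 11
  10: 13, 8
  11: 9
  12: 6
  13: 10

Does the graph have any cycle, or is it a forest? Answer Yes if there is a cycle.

No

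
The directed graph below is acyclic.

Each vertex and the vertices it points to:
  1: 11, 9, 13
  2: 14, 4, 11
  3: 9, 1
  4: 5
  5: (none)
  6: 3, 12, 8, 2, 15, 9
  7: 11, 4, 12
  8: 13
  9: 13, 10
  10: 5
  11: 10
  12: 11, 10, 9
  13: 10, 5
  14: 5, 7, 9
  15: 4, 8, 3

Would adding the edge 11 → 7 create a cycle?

Yes

Adding 11→7 creates a cycle iff 7 can already reach 11.
Path from 7: 7 → 11.
So 7 → … → 11 → 7 is a cycle.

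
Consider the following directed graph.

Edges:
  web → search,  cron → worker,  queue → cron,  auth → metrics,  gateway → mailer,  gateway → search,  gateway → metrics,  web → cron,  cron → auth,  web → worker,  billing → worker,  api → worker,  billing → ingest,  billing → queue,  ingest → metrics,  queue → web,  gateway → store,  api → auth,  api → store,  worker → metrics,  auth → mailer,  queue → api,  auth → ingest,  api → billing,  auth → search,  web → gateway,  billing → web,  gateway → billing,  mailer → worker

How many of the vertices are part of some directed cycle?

5

A vertex is on a directed cycle iff it belongs to a strongly connected component of size ≥ 2 (or has a self-loop).
The vertices on cycles are {api, web, queue, billing, gateway} — 5 in total.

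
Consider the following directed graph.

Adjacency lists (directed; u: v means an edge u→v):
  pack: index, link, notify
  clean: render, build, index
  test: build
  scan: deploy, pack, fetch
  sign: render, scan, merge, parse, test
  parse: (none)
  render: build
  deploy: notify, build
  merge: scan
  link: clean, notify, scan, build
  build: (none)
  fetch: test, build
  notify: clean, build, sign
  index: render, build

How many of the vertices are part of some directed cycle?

7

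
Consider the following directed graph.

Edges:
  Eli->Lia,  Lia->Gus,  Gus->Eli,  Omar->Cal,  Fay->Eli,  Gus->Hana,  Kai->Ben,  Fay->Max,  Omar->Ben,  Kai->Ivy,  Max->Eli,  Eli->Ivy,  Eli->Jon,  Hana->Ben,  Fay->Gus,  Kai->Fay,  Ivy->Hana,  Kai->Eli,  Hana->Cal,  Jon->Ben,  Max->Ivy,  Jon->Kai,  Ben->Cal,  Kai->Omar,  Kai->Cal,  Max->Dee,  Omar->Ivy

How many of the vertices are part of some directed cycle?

A vertex is on a directed cycle iff it belongs to a strongly connected component of size ≥ 2 (or has a self-loop).
The vertices on cycles are {Eli, Fay, Gus, Jon, Kai, Lia, Max} — 7 in total.

7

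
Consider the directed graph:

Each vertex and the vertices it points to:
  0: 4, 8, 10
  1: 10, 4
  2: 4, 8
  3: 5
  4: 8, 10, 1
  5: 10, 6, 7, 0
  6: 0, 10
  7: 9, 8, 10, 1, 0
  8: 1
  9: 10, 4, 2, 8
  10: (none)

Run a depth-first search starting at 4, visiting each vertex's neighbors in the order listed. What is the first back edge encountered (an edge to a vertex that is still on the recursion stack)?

DFS from 4 (visiting each vertex's neighbors in the order listed); mark gray on enter, black on exit:
4 gray
  8 gray
    1 gray
      10 gray
      10 black
      1→4: 4 is gray → back edge
First back edge: 1 → 4.

1→4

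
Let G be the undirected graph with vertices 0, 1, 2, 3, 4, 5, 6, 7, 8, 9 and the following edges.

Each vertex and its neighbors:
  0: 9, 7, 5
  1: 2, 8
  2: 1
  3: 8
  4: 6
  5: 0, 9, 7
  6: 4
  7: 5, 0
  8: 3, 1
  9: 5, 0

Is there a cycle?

DFS, tracking each vertex's parent; an edge to a visited non-parent vertex closes a cycle.
Start from 7:
visit 7 (parent –)
  visit 5 (parent 7)
    visit 0 (parent 5)
      visit 9 (parent 0)
        9–5: 5 visited and ≠ parent → cycle
Cycle: 5 – 0 – 9 – 5.

Yes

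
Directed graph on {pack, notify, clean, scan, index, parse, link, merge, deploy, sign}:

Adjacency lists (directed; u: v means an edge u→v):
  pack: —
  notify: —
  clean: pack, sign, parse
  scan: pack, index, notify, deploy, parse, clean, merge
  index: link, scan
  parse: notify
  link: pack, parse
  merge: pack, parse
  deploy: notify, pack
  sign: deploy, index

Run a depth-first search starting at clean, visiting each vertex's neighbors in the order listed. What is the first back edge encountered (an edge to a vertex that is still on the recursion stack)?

scan→index

DFS from clean (visiting each vertex's neighbors in the order listed); mark gray on enter, black on exit:
clean gray
  pack gray
  pack black
  sign gray
    deploy gray
      notify gray
      notify black
      deploy→pack: pack black — skip
    deploy black
    index gray
      link gray
        link→pack: pack black — skip
        parse gray
          parse→notify: notify black — skip
        parse black
      link black
      scan gray
        scan→pack: pack black — skip
        scan→index: index is gray → back edge
First back edge: scan → index.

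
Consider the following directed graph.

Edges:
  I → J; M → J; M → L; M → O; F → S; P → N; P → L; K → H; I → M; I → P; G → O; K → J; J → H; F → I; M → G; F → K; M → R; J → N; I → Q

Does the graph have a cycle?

DFS with white/gray/black marking, starting from O:
O gray
O black
F gray
  S gray
  S black
  I gray
    J gray
      H gray
      H black
      N gray
      N black
    J black
    Q gray
    Q black
    P gray
      P→N: N black — skip
      L gray
      L black
    P black
    M gray
      M→J: J black — skip
      G gray
        G→O: O black — skip
      G black
      M→O: O black — skip
      R gray
      R black
      M→L: L black — skip
    M black
  I black
  K gray
    K→J: J black — skip
    K→H: H black — skip
  K black
F black
Every edge goes to a white or black vertex — no back edge, so the graph is acyclic.

No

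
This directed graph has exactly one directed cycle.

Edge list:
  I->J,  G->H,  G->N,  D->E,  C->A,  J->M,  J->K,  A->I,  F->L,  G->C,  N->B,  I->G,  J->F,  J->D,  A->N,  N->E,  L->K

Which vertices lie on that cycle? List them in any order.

DFS with gray/black marking from I:
I gray
  G gray
    C gray
      A gray
        A→I: I is gray → back edge
Back edge closes the cycle I → G → C → A → I; its vertices are {A, C, G, I}.

A, C, G, I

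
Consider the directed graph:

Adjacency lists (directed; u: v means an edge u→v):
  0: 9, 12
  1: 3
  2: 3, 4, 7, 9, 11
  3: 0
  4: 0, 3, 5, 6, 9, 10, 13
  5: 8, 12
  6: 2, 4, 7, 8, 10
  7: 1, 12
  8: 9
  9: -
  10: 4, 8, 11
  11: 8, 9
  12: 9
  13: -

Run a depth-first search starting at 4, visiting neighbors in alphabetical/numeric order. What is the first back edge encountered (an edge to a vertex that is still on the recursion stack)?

DFS from 4 (visiting neighbors in alphabetical/numeric order); mark gray on enter, black on exit:
4 gray
  0 gray
    9 gray
    9 black
    12 gray
      12→9: 9 black — skip
    12 black
  0 black
  3 gray
    3→0: 0 black — skip
  3 black
  5 gray
    8 gray
      8→9: 9 black — skip
    8 black
    5→12: 12 black — skip
  5 black
  6 gray
    2 gray
      2→3: 3 black — skip
      2→4: 4 is gray → back edge
First back edge: 2 → 4.

2->4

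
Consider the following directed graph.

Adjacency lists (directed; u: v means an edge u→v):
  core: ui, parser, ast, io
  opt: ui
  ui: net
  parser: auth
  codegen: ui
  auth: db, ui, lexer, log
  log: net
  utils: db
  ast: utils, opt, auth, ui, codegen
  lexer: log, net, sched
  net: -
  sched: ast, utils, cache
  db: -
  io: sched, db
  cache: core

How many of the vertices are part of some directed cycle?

8

A vertex is on a directed cycle iff it belongs to a strongly connected component of size ≥ 2 (or has a self-loop).
The vertices on cycles are {io, ast, auth, core, cache, lexer, sched, parser} — 8 in total.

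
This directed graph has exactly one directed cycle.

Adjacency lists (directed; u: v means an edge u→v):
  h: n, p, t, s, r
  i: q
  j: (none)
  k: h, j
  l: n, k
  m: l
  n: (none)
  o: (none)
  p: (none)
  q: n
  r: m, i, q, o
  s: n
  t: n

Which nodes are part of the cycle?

DFS with gray/black marking from k:
k gray
  h gray
    n gray
    n black
    p gray
    p black
    t gray
      t→n: n black — skip
    t black
    s gray
      s→n: n black — skip
    s black
    r gray
      m gray
        l gray
          l→n: n black — skip
          l→k: k is gray → back edge
Back edge closes the cycle k → h → r → m → l → k; its vertices are {h, k, l, m, r}.

h, k, l, m, r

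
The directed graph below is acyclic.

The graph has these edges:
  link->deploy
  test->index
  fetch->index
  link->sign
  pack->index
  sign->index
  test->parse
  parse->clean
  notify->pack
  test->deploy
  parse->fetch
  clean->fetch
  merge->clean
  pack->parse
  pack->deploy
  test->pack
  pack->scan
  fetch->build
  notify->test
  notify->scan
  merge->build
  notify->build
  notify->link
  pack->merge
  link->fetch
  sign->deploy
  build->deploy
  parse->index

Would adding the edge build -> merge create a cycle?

Adding build→merge creates a cycle iff merge can already reach build.
Path from merge: merge → build.
So merge → … → build → merge is a cycle.

Yes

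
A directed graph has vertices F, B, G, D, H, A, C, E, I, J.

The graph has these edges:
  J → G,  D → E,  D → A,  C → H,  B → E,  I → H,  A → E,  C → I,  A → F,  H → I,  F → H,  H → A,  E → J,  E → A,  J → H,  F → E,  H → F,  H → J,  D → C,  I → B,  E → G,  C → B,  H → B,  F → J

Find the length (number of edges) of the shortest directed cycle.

2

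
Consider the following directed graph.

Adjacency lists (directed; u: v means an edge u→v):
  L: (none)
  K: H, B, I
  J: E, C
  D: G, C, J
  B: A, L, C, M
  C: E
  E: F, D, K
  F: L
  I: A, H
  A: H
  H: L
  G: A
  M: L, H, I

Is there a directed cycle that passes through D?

D is on a cycle iff D can reach itself via ≥1 edge.
D → C → E → D — yes.

Yes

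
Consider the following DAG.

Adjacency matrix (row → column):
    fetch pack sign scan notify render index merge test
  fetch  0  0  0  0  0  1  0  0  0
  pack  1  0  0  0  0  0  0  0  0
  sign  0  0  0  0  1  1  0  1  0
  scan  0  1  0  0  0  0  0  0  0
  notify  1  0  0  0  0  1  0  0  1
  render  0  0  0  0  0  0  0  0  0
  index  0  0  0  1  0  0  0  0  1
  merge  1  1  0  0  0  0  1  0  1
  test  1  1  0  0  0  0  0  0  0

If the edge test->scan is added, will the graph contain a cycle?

No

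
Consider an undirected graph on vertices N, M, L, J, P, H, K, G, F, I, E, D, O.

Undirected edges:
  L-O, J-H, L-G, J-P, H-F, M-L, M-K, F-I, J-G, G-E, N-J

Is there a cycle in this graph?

No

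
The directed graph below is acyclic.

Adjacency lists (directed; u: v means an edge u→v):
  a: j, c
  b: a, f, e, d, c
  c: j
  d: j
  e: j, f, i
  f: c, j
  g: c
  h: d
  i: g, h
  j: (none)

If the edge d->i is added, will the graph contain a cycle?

Yes

Adding d→i creates a cycle iff i can already reach d.
Path from i: i → h → d.
So i → … → d → i is a cycle.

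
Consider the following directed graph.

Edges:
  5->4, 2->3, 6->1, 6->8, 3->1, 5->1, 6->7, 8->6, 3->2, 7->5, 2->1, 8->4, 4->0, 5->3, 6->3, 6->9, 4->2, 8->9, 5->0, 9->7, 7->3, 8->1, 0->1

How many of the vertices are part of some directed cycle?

4

A vertex is on a directed cycle iff it belongs to a strongly connected component of size ≥ 2 (or has a self-loop).
The vertices on cycles are {2, 3, 6, 8} — 4 in total.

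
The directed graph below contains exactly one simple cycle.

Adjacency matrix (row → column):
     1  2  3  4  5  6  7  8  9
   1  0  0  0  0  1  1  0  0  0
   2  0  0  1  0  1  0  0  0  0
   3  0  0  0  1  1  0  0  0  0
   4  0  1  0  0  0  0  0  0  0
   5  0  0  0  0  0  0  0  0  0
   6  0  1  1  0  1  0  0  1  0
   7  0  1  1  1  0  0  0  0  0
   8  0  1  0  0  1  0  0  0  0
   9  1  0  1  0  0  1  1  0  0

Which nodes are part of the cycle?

2, 3, 4

DFS with gray/black marking from 3:
3 gray
  4 gray
    2 gray
      5 gray
      5 black
      2→3: 3 is gray → back edge
Back edge closes the cycle 3 → 4 → 2 → 3; its vertices are {2, 3, 4}.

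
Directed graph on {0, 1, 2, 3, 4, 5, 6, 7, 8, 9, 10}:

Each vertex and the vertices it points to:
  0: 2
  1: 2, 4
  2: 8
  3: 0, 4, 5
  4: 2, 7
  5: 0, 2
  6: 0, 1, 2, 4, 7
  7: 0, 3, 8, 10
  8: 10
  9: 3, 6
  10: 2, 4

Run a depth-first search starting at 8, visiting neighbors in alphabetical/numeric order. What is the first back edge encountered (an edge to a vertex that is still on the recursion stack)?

2->8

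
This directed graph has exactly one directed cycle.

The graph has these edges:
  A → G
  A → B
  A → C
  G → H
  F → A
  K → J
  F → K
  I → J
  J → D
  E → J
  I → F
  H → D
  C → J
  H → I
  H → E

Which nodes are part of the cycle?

A, F, G, H, I

DFS with gray/black marking from H:
H gray
  E gray
    J gray
      D gray
      D black
    J black
  E black
  I gray
    I→J: J black — skip
    F gray
      A gray
        C gray
          C→J: J black — skip
        C black
        G gray
          G→H: H is gray → back edge
Back edge closes the cycle H → I → F → A → G → H; its vertices are {A, F, G, H, I}.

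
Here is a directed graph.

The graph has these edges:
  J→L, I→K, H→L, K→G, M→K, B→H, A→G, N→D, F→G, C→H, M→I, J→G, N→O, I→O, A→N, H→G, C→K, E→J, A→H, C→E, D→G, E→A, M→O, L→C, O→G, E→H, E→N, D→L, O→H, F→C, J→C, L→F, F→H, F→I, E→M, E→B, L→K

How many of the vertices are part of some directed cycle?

13

A vertex is on a directed cycle iff it belongs to a strongly connected component of size ≥ 2 (or has a self-loop).
The vertices on cycles are {A, B, C, D, E, F, H, I, J, L, M, N, O} — 13 in total.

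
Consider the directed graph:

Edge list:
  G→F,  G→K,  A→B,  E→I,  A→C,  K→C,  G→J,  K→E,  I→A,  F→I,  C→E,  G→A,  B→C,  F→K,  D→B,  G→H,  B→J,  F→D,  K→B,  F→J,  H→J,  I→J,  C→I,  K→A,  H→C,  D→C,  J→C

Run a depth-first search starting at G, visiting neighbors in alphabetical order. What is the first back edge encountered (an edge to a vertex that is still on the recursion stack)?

DFS from G (visiting neighbors in alphabetical order); mark gray on enter, black on exit:
G gray
  A gray
    B gray
      C gray
        E gray
          I gray
            I→A: A is gray → back edge
First back edge: I → A.

I->A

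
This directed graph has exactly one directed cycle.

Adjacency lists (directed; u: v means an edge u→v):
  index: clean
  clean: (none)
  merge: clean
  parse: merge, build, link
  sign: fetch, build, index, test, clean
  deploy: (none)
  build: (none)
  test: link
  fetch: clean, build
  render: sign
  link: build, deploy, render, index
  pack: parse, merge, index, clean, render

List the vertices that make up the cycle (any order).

DFS with gray/black marking from render:
render gray
  sign gray
    fetch gray
      clean gray
      clean black
      build gray
      build black
    fetch black
    sign→build: build black — skip
    index gray
      index→clean: clean black — skip
    index black
    test gray
      link gray
        link→build: build black — skip
        deploy gray
        deploy black
        link→render: render is gray → back edge
Back edge closes the cycle render → sign → test → link → render; its vertices are {link, sign, test, render}.

link, sign, test, render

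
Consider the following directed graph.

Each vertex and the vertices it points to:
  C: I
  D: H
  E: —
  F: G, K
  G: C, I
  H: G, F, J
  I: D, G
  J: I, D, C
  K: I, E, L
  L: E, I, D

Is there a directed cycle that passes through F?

Yes

F is on a cycle iff F can reach itself via ≥1 edge.
F → G → I → D → H → F — yes.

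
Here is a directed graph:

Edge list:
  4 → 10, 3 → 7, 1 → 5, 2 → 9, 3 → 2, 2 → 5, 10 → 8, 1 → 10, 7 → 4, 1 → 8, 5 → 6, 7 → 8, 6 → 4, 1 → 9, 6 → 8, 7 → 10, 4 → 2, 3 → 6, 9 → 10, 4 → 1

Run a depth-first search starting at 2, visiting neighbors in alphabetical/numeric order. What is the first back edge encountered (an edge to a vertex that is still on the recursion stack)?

1->5

DFS from 2 (visiting neighbors in alphabetical/numeric order); mark gray on enter, black on exit:
2 gray
  5 gray
    6 gray
      4 gray
        1 gray
          1→5: 5 is gray → back edge
First back edge: 1 → 5.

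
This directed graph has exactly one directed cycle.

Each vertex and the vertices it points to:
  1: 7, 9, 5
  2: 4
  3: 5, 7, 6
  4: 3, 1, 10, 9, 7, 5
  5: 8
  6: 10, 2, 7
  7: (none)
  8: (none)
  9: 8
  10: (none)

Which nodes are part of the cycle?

2, 3, 4, 6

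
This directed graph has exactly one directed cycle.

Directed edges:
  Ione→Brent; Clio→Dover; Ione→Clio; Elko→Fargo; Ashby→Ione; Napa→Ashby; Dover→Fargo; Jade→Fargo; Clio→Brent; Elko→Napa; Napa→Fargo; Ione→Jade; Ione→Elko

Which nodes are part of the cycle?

Elko, Ione, Napa, Ashby

DFS with gray/black marking from Ione:
Ione gray
  Clio gray
    Brent gray
    Brent black
    Dover gray
      Fargo gray
      Fargo black
    Dover black
  Clio black
  Elko gray
    Elko→Fargo: Fargo black — skip
    Napa gray
      Ashby gray
        Ashby→Ione: Ione is gray → back edge
Back edge closes the cycle Ione → Elko → Napa → Ashby → Ione; its vertices are {Elko, Ione, Napa, Ashby}.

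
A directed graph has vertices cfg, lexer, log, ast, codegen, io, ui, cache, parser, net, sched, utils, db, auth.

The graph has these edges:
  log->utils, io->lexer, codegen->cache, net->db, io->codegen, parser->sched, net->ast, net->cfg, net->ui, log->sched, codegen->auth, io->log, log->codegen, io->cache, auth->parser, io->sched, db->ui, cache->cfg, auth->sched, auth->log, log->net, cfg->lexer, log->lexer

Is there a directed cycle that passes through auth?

auth is on a cycle iff auth can reach itself via ≥1 edge.
auth → log → codegen → auth — yes.

Yes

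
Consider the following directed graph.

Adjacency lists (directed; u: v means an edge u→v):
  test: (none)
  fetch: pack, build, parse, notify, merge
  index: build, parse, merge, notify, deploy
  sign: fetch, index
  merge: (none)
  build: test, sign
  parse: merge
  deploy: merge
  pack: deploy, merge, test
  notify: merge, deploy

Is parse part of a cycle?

parse lies on a cycle iff there is a path from parse back to itself.
Exploring from parse, it never reaches itself; equivalently, its strongly connected component is a singleton.

No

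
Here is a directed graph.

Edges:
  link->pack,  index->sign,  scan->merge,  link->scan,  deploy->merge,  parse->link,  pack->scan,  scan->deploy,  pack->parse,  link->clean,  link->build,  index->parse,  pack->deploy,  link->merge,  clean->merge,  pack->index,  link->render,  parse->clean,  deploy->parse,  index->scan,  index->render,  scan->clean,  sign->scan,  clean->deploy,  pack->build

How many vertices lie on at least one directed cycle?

8

A vertex is on a directed cycle iff it belongs to a strongly connected component of size ≥ 2 (or has a self-loop).
The vertices on cycles are {link, pack, scan, sign, clean, index, parse, deploy} — 8 in total.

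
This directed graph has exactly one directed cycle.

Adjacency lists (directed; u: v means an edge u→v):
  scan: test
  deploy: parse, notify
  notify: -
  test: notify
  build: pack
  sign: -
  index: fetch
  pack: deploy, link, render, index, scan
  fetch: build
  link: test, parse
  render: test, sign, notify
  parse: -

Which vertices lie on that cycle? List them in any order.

pack, build, fetch, index

DFS with gray/black marking from build:
build gray
  pack gray
    deploy gray
      parse gray
      parse black
      notify gray
      notify black
    deploy black
    link gray
      test gray
        test→notify: notify black — skip
      test black
      link→parse: parse black — skip
    link black
    render gray
      render→test: test black — skip
      sign gray
      sign black
      render→notify: notify black — skip
    render black
    index gray
      fetch gray
        fetch→build: build is gray → back edge
Back edge closes the cycle build → pack → index → fetch → build; its vertices are {pack, build, fetch, index}.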